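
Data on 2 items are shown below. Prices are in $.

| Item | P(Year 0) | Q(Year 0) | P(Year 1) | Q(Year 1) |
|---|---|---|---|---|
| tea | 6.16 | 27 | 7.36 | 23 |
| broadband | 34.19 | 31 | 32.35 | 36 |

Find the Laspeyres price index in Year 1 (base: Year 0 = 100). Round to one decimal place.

Laspeyres price index uses base-period quantities as weights.
ΣP(Year 1)·Q(Year 0) = 7.36×27 + 32.35×31 = 198.72 + 1002.85 = 1201.57
ΣP(Year 0)·Q(Year 0) = 6.16×27 + 34.19×31 = 166.32 + 1059.89 = 1226.21
Index = 1201.57 / 1226.21 × 100 = 97.9906

98.0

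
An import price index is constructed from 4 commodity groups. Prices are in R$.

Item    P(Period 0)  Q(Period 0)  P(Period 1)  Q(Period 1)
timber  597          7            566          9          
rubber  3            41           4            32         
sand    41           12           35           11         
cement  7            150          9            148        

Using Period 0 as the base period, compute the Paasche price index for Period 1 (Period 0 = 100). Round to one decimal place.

Paasche price index uses current-period quantities as weights.
ΣP(Period 1)·Q(Period 1) = 566×9 + 4×32 + 35×11 + 9×148 = 5094 + 128 + 385 + 1332 = 6939
ΣP(Period 0)·Q(Period 1) = 597×9 + 3×32 + 41×11 + 7×148 = 5373 + 96 + 451 + 1036 = 6956
Index = 6939 / 6956 × 100 = 99.7556

99.8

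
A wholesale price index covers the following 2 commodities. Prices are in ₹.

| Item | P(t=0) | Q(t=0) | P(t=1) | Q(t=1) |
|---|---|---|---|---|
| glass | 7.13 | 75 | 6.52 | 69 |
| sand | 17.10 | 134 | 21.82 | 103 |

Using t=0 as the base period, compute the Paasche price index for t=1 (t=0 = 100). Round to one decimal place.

Paasche price index uses current-period quantities as weights.
ΣP(t=1)·Q(t=1) = 6.52×69 + 21.82×103 = 449.88 + 2247.46 = 2697.34
ΣP(t=0)·Q(t=1) = 7.13×69 + 17.10×103 = 491.97 + 1761.3 = 2253.27
Index = 2697.34 / 2253.27 × 100 = 119.7078

119.7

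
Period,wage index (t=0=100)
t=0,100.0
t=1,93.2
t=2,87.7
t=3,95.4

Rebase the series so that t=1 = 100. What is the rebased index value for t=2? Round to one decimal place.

94.1

Rebased(t=2) = 87.7 / 93.2 × 100 = 94.0987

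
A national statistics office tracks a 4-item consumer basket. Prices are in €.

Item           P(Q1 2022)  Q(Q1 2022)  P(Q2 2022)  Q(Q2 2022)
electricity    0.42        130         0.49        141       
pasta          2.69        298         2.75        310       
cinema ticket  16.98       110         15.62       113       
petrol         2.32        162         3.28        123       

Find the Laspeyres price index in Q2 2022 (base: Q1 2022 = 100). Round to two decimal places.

Laspeyres price index uses base-period quantities as weights.
ΣP(Q2 2022)·Q(Q1 2022) = 0.49×130 + 2.75×298 + 15.62×110 + 3.28×162 = 63.7 + 819.5 + 1718.2 + 531.36 = 3132.76
ΣP(Q1 2022)·Q(Q1 2022) = 0.42×130 + 2.69×298 + 16.98×110 + 2.32×162 = 54.6 + 801.62 + 1867.8 + 375.84 = 3099.86
Index = 3132.76 / 3099.86 × 100 = 101.0613

101.06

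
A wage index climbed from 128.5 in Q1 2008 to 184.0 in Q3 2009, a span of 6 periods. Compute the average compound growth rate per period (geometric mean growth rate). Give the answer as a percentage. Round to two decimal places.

Growth factor = (184.0/128.5)^(1/6) = (1.431907)^(1/6) = 1.061661
Growth rate = 1.061661 − 1 = 0.061661 = 6.1661%

6.17%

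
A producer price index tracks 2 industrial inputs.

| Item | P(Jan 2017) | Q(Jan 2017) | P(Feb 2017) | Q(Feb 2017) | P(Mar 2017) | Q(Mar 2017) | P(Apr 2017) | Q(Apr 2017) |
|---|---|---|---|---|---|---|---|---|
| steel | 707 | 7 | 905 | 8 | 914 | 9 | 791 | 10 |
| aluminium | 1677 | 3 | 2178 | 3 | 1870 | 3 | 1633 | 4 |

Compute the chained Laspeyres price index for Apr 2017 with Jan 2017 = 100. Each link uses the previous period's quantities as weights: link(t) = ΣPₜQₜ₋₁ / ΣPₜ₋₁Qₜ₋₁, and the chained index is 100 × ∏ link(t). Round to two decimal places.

Link Jan 2017→Feb 2017:
ΣP(Feb 2017)Q(Jan 2017) = 905×7 + 2178×3 = 6335 + 6534 = 12869
ΣP(Jan 2017)Q(Jan 2017) = 707×7 + 1677×3 = 4949 + 5031 = 9980
link = 12869/9980 = 1.289479
Link Feb 2017→Mar 2017:
ΣP(Mar 2017)Q(Feb 2017) = 914×8 + 1870×3 = 7312 + 5610 = 12922
ΣP(Feb 2017)Q(Feb 2017) = 905×8 + 2178×3 = 7240 + 6534 = 13774
link = 12922/13774 = 0.938144
Link Mar 2017→Apr 2017:
ΣP(Apr 2017)Q(Mar 2017) = 791×9 + 1633×3 = 7119 + 4899 = 12018
ΣP(Mar 2017)Q(Mar 2017) = 914×9 + 1870×3 = 8226 + 5610 = 13836
link = 12018/13836 = 0.868604
Chained index = 100 × 1.289479 × 0.938144 × 0.868604 = 105.0765

105.08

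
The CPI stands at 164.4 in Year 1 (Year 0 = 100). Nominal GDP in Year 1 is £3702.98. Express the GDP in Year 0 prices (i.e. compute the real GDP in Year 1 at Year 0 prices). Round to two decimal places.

Real = Nominal ÷ (Index/100) = 3702.98 ÷ (164.4/100)
     = 3702.98 ÷ 1.644 = 2252.4209

2252.42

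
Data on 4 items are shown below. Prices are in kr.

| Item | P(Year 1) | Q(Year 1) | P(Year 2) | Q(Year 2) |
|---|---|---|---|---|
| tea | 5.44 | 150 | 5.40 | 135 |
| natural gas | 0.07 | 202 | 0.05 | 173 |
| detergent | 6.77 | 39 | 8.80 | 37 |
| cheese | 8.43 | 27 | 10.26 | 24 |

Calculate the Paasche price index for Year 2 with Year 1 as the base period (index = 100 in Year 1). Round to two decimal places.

Paasche price index uses current-period quantities as weights.
ΣP(Year 2)·Q(Year 2) = 5.40×135 + 0.05×173 + 8.80×37 + 10.26×24 = 729 + 8.65 + 325.6 + 246.24 = 1309.49
ΣP(Year 1)·Q(Year 2) = 5.44×135 + 0.07×173 + 6.77×37 + 8.43×24 = 734.4 + 12.11 + 250.49 + 202.32 = 1199.32
Index = 1309.49 / 1199.32 × 100 = 109.1860

109.19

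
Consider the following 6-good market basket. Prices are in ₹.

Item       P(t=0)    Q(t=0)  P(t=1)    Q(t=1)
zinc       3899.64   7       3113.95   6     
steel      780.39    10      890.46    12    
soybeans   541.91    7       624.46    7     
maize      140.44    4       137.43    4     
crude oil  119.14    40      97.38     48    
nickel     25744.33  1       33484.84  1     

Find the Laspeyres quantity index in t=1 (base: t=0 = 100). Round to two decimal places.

98.02

Laspeyres quantity index uses base-period prices as weights.
ΣP(t=0)·Q(t=1) = 3899.64×6 + 780.39×12 + 541.91×7 + 140.44×4 + 119.14×48 + 25744.33×1 = 23397.84 + 9364.68 + 3793.37 + 561.76 + 5718.72 + 25744.33 = 68580.7
ΣP(t=0)·Q(t=0) = 3899.64×7 + 780.39×10 + 541.91×7 + 140.44×4 + 119.14×40 + 25744.33×1 = 27297.48 + 7803.9 + 3793.37 + 561.76 + 4765.6 + 25744.33 = 69966.44
Index = 68580.7 / 69966.44 × 100 = 98.0194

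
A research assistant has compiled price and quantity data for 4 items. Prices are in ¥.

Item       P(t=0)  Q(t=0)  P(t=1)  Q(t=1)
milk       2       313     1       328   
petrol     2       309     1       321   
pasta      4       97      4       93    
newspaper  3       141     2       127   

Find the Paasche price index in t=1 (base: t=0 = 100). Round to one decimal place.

Paasche price index uses current-period quantities as weights.
ΣP(t=1)·Q(t=1) = 1×328 + 1×321 + 4×93 + 2×127 = 328 + 321 + 372 + 254 = 1275
ΣP(t=0)·Q(t=1) = 2×328 + 2×321 + 4×93 + 3×127 = 656 + 642 + 372 + 381 = 2051
Index = 1275 / 2051 × 100 = 62.1648

62.2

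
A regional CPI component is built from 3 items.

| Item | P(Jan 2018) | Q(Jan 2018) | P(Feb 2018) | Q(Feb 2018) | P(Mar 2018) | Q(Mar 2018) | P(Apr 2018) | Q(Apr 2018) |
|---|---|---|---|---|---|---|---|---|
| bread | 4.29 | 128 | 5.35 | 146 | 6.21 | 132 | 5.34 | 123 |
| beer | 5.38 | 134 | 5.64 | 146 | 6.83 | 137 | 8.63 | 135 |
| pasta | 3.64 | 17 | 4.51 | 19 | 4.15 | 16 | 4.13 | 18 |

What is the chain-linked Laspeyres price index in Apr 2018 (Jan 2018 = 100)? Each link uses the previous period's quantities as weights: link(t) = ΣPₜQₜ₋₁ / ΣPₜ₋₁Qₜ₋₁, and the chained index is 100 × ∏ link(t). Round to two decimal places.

Link Jan 2018→Feb 2018:
ΣP(Feb 2018)Q(Jan 2018) = 5.35×128 + 5.64×134 + 4.51×17 = 684.8 + 755.76 + 76.67 = 1517.23
ΣP(Jan 2018)Q(Jan 2018) = 4.29×128 + 5.38×134 + 3.64×17 = 549.12 + 720.92 + 61.88 = 1331.92
link = 1517.23/1331.92 = 1.139130
Link Feb 2018→Mar 2018:
ΣP(Mar 2018)Q(Feb 2018) = 6.21×146 + 6.83×146 + 4.15×19 = 906.66 + 997.18 + 78.85 = 1982.69
ΣP(Feb 2018)Q(Feb 2018) = 5.35×146 + 5.64×146 + 4.51×19 = 781.1 + 823.44 + 85.69 = 1690.23
link = 1982.69/1690.23 = 1.173030
Link Mar 2018→Apr 2018:
ΣP(Apr 2018)Q(Mar 2018) = 5.34×132 + 8.63×137 + 4.13×16 = 704.88 + 1182.31 + 66.08 = 1953.27
ΣP(Mar 2018)Q(Mar 2018) = 6.21×132 + 6.83×137 + 4.15×16 = 819.72 + 935.71 + 66.4 = 1821.83
link = 1953.27/1821.83 = 1.072147
Chained index = 100 × 1.139130 × 1.173030 × 1.072147 = 143.2639

143.26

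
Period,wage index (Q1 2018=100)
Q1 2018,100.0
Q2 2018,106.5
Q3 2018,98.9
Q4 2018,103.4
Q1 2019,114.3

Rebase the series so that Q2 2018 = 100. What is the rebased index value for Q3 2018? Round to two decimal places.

Rebased(Q3 2018) = 98.9 / 106.5 × 100 = 92.8638

92.86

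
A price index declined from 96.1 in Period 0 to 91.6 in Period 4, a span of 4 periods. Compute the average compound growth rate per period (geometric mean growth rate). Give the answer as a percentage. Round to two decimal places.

Growth factor = (91.6/96.1)^(1/4) = (0.953174)^(1/4) = 0.988082
Growth rate = 0.988082 − 1 = -0.011918 = -1.1918%

-1.19%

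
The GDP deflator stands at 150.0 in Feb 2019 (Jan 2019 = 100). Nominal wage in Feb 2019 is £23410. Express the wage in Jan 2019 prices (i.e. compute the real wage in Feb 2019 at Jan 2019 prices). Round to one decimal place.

15606.7

Real = Nominal ÷ (Index/100) = 23410 ÷ (150.0/100)
     = 23410 ÷ 1.500 = 15606.6667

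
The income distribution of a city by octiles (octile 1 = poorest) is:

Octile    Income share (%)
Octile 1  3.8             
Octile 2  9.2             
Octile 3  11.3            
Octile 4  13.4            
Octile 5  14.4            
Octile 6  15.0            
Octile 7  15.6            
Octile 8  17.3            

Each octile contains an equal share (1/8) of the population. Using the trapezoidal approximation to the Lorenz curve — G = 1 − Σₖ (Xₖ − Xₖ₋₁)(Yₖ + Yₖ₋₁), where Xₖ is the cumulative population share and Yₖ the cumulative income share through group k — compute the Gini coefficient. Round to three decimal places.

Cumulative income shares Yₖ: 0.0380, 0.1300, 0.2430, 0.3770, 0.5210, 0.6710, 0.8270, 1.0000
Σ (Xₖ−Xₖ₋₁)(Yₖ+Yₖ₋₁) = (1/8)(0.0380+0.0000) + (1/8)(0.1300+0.0380) + (1/8)(0.2430+0.1300) + (1/8)(0.3770+0.2430) + (1/8)(0.5210+0.3770) + (1/8)(0.6710+0.5210) + (1/8)(0.8270+0.6710) + (1/8)(1.0000+0.8270)
  = 0.0047 + 0.0210 + 0.0466 + 0.0775 + 0.1123 + 0.1490 + 0.1873 + 0.2284 = 0.8268
G = 1 − 0.8268 = 0.1732

0.173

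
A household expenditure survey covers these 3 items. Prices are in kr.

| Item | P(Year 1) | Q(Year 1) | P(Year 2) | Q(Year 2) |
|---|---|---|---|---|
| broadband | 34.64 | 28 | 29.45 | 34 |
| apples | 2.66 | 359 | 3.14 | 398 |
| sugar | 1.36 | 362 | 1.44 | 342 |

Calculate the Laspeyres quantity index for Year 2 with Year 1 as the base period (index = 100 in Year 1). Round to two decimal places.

Laspeyres quantity index uses base-period prices as weights.
ΣP(Year 1)·Q(Year 2) = 34.64×34 + 2.66×398 + 1.36×342 = 1177.76 + 1058.68 + 465.12 = 2701.56
ΣP(Year 1)·Q(Year 1) = 34.64×28 + 2.66×359 + 1.36×362 = 969.92 + 954.94 + 492.32 = 2417.18
Index = 2701.56 / 2417.18 × 100 = 111.7649

111.76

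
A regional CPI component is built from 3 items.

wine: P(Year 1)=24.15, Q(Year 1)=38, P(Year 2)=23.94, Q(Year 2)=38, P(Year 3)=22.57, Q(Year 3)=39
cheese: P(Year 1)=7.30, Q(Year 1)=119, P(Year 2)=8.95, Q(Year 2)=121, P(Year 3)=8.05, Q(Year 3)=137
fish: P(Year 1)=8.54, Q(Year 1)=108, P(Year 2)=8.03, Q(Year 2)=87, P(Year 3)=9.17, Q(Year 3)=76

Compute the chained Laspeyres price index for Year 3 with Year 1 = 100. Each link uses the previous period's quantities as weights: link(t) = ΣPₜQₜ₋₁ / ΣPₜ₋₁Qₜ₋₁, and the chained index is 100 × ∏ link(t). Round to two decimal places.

Link Year 1→Year 2:
ΣP(Year 2)Q(Year 1) = 23.94×38 + 8.95×119 + 8.03×108 = 909.72 + 1065.05 + 867.24 = 2842.01
ΣP(Year 1)Q(Year 1) = 24.15×38 + 7.30×119 + 8.54×108 = 917.7 + 868.7 + 922.32 = 2708.72
link = 2842.01/2708.72 = 1.049208
Link Year 2→Year 3:
ΣP(Year 3)Q(Year 2) = 22.57×38 + 8.05×121 + 9.17×87 = 857.66 + 974.05 + 797.79 = 2629.5
ΣP(Year 2)Q(Year 2) = 23.94×38 + 8.95×121 + 8.03×87 = 909.72 + 1082.95 + 698.61 = 2691.28
link = 2629.5/2691.28 = 0.977044
Chained index = 100 × 1.049208 × 0.977044 = 102.5123

102.51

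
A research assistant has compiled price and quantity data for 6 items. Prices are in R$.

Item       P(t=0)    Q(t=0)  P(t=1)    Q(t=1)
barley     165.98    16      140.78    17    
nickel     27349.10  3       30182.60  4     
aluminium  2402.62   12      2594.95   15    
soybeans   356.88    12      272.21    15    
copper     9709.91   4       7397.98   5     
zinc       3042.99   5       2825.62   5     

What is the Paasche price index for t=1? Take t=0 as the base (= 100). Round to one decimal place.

Paasche price index uses current-period quantities as weights.
ΣP(t=1)·Q(t=1) = 140.78×17 + 30182.60×4 + 2594.95×15 + 272.21×15 + 7397.98×5 + 2825.62×5 = 2393.26 + 120730.4 + 38924.25 + 4083.15 + 36989.9 + 14128.1 = 217249.06
ΣP(t=0)·Q(t=1) = 165.98×17 + 27349.10×4 + 2402.62×15 + 356.88×15 + 9709.91×5 + 3042.99×5 = 2821.66 + 109396.4 + 36039.3 + 5353.2 + 48549.55 + 15214.95 = 217375.06
Index = 217249.06 / 217375.06 × 100 = 99.9420

99.9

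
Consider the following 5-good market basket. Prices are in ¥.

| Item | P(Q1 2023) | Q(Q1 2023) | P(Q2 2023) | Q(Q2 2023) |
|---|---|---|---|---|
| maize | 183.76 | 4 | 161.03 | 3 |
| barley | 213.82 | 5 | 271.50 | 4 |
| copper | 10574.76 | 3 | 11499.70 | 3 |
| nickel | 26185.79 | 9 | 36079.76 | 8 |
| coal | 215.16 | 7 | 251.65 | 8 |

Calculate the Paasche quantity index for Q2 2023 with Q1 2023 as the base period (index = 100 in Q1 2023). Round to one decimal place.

90.0

Paasche quantity index uses current-period prices as weights.
ΣP(Q2 2023)·Q(Q2 2023) = 161.03×3 + 271.50×4 + 11499.70×3 + 36079.76×8 + 251.65×8 = 483.09 + 1086 + 34499.1 + 288638.08 + 2013.2 = 326719.47
ΣP(Q2 2023)·Q(Q1 2023) = 161.03×4 + 271.50×5 + 11499.70×3 + 36079.76×9 + 251.65×7 = 644.12 + 1357.5 + 34499.1 + 324717.84 + 1761.55 = 362980.11
Index = 326719.47 / 362980.11 × 100 = 90.0103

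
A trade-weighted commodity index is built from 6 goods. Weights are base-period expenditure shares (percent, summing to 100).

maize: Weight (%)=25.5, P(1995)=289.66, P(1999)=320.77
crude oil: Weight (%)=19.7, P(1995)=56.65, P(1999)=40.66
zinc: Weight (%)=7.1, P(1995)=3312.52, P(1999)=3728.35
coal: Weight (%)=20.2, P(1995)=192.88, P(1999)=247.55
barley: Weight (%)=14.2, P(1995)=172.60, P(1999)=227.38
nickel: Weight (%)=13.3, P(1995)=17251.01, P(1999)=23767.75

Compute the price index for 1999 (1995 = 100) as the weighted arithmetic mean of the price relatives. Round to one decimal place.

113.3

maize: 25.5 × (320.77/289.66) = 25.5 × 1.107402 = 28.2387
crude oil: 19.7 × (40.66/56.65) = 19.7 × 0.717741 = 14.1395
zinc: 7.1 × (3728.35/3312.52) = 7.1 × 1.125533 = 7.9913
coal: 20.2 × (247.55/192.88) = 20.2 × 1.283440 = 25.9255
barley: 14.2 × (227.38/172.60) = 14.2 × 1.317381 = 18.7068
nickel: 13.3 × (23767.75/17251.01) = 13.3 × 1.377760 = 18.3242
Index = Σ wᵢ·(p₁ᵢ/p₀ᵢ) = 28.2387 + 14.1395 + 7.9913 + 25.9255 + 18.7068 + 18.3242 = 113.3260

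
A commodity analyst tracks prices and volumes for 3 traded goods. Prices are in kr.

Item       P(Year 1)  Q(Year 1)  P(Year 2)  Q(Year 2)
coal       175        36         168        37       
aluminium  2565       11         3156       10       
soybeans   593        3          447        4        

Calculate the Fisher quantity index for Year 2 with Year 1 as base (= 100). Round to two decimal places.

Laspeyres component (base-period weights):
ΣP(Year 1)Q(Year 2) = 175×37 + 2565×10 + 593×4 = 6475 + 25650 + 2372 = 34497
ΣP(Year 1)Q(Year 1) = 175×36 + 2565×11 + 593×3 = 6300 + 28215 + 1779 = 36294
L = 34497 / 36294 × 100 = 95.0488
Paasche component (current-period weights):
ΣP(Year 2)Q(Year 2) = 168×37 + 3156×10 + 447×4 = 6216 + 31560 + 1788 = 39564
ΣP(Year 2)Q(Year 1) = 168×36 + 3156×11 + 447×3 = 6048 + 34716 + 1341 = 42105
P = 39564 / 42105 × 100 = 93.9651
Fisher = √(L × P) = √(95.0488 × 93.9651) = 94.5054

94.51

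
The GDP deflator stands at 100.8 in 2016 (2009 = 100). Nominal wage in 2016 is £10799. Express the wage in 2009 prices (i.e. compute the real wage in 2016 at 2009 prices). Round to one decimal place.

Real = Nominal ÷ (Index/100) = 10799 ÷ (100.8/100)
     = 10799 ÷ 1.008 = 10713.2937

10713.3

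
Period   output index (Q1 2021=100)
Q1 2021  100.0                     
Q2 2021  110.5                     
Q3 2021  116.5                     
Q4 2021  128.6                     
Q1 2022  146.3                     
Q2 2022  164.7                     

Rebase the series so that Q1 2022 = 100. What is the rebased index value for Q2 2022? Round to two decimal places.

Rebased(Q2 2022) = 164.7 / 146.3 × 100 = 112.5769

112.58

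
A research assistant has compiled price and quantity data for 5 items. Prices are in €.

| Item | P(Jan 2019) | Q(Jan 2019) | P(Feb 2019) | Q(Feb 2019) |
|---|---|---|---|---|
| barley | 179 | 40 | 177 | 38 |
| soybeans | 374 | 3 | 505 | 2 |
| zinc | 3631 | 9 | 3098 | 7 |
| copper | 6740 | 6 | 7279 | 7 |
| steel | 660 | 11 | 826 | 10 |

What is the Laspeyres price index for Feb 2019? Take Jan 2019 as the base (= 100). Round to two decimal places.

Laspeyres price index uses base-period quantities as weights.
ΣP(Feb 2019)·Q(Jan 2019) = 177×40 + 505×3 + 3098×9 + 7279×6 + 826×11 = 7080 + 1515 + 27882 + 43674 + 9086 = 89237
ΣP(Jan 2019)·Q(Jan 2019) = 179×40 + 374×3 + 3631×9 + 6740×6 + 660×11 = 7160 + 1122 + 32679 + 40440 + 7260 = 88661
Index = 89237 / 88661 × 100 = 100.6497

100.65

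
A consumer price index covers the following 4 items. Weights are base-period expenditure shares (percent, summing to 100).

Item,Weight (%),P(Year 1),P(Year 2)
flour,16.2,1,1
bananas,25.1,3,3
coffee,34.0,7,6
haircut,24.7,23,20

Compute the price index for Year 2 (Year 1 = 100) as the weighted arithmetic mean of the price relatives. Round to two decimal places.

91.92

flour: 16.2 × (1/1) = 16.2 × 1.000000 = 16.2000
bananas: 25.1 × (3/3) = 25.1 × 1.000000 = 25.1000
coffee: 34.0 × (6/7) = 34.0 × 0.857143 = 29.1429
haircut: 24.7 × (20/23) = 24.7 × 0.869565 = 21.4783
Index = Σ wᵢ·(p₁ᵢ/p₀ᵢ) = 16.2000 + 25.1000 + 29.1429 + 21.4783 = 91.9211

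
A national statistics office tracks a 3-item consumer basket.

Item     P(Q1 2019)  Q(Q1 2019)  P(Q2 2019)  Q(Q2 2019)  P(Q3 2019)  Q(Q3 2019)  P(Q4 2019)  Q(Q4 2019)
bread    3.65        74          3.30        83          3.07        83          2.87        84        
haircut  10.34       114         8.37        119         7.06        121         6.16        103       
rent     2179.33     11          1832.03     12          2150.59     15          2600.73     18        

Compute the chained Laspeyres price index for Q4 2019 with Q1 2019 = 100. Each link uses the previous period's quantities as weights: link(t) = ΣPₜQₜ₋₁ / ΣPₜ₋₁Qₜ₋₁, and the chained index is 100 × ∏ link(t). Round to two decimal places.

Link Q1 2019→Q2 2019:
ΣP(Q2 2019)Q(Q1 2019) = 3.30×74 + 8.37×114 + 1832.03×11 = 244.2 + 954.18 + 20152.33 = 21350.71
ΣP(Q1 2019)Q(Q1 2019) = 3.65×74 + 10.34×114 + 2179.33×11 = 270.1 + 1178.76 + 23972.63 = 25421.49
link = 21350.71/25421.49 = 0.839869
Link Q2 2019→Q3 2019:
ΣP(Q3 2019)Q(Q2 2019) = 3.07×83 + 7.06×119 + 2150.59×12 = 254.81 + 840.14 + 25807.08 = 26902.03
ΣP(Q2 2019)Q(Q2 2019) = 3.30×83 + 8.37×119 + 1832.03×12 = 273.9 + 996.03 + 21984.36 = 23254.29
link = 26902.03/23254.29 = 1.156863
Link Q3 2019→Q4 2019:
ΣP(Q4 2019)Q(Q3 2019) = 2.87×83 + 6.16×121 + 2600.73×15 = 238.21 + 745.36 + 39010.95 = 39994.52
ΣP(Q3 2019)Q(Q3 2019) = 3.07×83 + 7.06×121 + 2150.59×15 = 254.81 + 854.26 + 32258.85 = 33367.92
link = 39994.52/33367.92 = 1.198592
Chained index = 100 × 0.839869 × 1.156863 × 1.198592 = 116.4567

116.46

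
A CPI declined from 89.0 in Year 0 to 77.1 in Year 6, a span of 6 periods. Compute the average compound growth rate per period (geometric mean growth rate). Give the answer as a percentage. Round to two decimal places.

Growth factor = (77.1/89.0)^(1/6) = (0.866292)^(1/6) = 0.976362
Growth rate = 0.976362 − 1 = -0.023638 = -2.3638%

-2.36%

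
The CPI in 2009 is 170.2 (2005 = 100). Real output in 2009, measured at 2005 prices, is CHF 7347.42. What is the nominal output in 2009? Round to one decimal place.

12505.3

Nominal = Real × (Index/100) = 7347.42 × (170.2/100)
        = 7347.42 × 1.702 = 12505.3088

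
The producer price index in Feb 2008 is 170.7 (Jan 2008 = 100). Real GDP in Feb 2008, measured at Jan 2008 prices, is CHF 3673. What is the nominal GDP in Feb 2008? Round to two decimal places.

6269.81

Nominal = Real × (Index/100) = 3673 × (170.7/100)
        = 3673 × 1.707 = 6269.8110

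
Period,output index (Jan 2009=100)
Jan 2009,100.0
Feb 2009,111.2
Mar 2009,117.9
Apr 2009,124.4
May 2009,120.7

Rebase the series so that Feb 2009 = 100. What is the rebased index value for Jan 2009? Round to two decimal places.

Rebased(Jan 2009) = 100.0 / 111.2 × 100 = 89.9281

89.93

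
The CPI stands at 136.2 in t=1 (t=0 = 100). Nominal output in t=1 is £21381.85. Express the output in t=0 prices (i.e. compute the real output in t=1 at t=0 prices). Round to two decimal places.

15698.86

Real = Nominal ÷ (Index/100) = 21381.85 ÷ (136.2/100)
     = 21381.85 ÷ 1.362 = 15698.8620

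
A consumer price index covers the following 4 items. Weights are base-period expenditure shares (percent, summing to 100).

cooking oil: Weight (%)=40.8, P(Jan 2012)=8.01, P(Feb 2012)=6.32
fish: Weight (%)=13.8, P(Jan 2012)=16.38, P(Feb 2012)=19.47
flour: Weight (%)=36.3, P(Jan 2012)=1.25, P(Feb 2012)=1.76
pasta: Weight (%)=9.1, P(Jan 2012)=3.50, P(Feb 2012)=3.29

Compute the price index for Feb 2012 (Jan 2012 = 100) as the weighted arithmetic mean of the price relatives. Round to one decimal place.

108.3

cooking oil: 40.8 × (6.32/8.01) = 40.8 × 0.789014 = 32.1918
fish: 13.8 × (19.47/16.38) = 13.8 × 1.188645 = 16.4033
flour: 36.3 × (1.76/1.25) = 36.3 × 1.408000 = 51.1104
pasta: 9.1 × (3.29/3.50) = 9.1 × 0.940000 = 8.5540
Index = Σ wᵢ·(p₁ᵢ/p₀ᵢ) = 32.1918 + 16.4033 + 51.1104 + 8.5540 = 108.2595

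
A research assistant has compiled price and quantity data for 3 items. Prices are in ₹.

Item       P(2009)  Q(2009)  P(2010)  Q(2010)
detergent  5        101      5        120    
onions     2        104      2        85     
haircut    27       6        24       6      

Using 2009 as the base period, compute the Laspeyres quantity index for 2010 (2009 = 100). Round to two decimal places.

Laspeyres quantity index uses base-period prices as weights.
ΣP(2009)·Q(2010) = 5×120 + 2×85 + 27×6 = 600 + 170 + 162 = 932
ΣP(2009)·Q(2009) = 5×101 + 2×104 + 27×6 = 505 + 208 + 162 = 875
Index = 932 / 875 × 100 = 106.5143

106.51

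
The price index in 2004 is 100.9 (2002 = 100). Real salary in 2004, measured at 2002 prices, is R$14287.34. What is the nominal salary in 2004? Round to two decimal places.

14415.93

Nominal = Real × (Index/100) = 14287.34 × (100.9/100)
        = 14287.34 × 1.009 = 14415.9261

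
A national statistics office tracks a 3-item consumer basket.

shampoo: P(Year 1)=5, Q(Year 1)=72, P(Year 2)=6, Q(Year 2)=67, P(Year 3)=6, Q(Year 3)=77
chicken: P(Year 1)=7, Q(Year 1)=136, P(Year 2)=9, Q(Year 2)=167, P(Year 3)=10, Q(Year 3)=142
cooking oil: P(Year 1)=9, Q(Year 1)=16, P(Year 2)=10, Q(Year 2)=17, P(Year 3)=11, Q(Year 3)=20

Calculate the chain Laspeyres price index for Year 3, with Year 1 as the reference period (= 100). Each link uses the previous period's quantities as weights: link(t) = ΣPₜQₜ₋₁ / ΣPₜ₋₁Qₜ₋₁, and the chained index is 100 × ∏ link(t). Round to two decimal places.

Link Year 1→Year 2:
ΣP(Year 2)Q(Year 1) = 6×72 + 9×136 + 10×16 = 432 + 1224 + 160 = 1816
ΣP(Year 1)Q(Year 1) = 5×72 + 7×136 + 9×16 = 360 + 952 + 144 = 1456
link = 1816/1456 = 1.247253
Link Year 2→Year 3:
ΣP(Year 3)Q(Year 2) = 6×67 + 10×167 + 11×17 = 402 + 1670 + 187 = 2259
ΣP(Year 2)Q(Year 2) = 6×67 + 9×167 + 10×17 = 402 + 1503 + 170 = 2075
link = 2259/2075 = 1.088675
Chained index = 100 × 1.247253 × 1.088675 = 135.7853

135.79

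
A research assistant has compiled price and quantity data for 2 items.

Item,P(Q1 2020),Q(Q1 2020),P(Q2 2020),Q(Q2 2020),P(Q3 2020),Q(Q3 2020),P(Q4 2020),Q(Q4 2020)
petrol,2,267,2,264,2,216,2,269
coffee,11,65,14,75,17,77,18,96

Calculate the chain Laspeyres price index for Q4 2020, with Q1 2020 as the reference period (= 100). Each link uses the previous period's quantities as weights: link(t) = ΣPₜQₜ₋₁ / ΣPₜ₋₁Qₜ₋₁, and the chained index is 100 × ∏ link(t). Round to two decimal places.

137.94

Link Q1 2020→Q2 2020:
ΣP(Q2 2020)Q(Q1 2020) = 2×267 + 14×65 = 534 + 910 = 1444
ΣP(Q1 2020)Q(Q1 2020) = 2×267 + 11×65 = 534 + 715 = 1249
link = 1444/1249 = 1.156125
Link Q2 2020→Q3 2020:
ΣP(Q3 2020)Q(Q2 2020) = 2×264 + 17×75 = 528 + 1275 = 1803
ΣP(Q2 2020)Q(Q2 2020) = 2×264 + 14×75 = 528 + 1050 = 1578
link = 1803/1578 = 1.142586
Link Q3 2020→Q4 2020:
ΣP(Q4 2020)Q(Q3 2020) = 2×216 + 18×77 = 432 + 1386 = 1818
ΣP(Q3 2020)Q(Q3 2020) = 2×216 + 17×77 = 432 + 1309 = 1741
link = 1818/1741 = 1.044227
Chained index = 100 × 1.156125 × 1.142586 × 1.044227 = 137.9395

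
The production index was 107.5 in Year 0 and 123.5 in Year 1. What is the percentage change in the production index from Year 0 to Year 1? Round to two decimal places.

14.88%

Change = (123.5 − 107.5) / 107.5 × 100
       = 16.0 / 107.5 × 100 = 14.8837%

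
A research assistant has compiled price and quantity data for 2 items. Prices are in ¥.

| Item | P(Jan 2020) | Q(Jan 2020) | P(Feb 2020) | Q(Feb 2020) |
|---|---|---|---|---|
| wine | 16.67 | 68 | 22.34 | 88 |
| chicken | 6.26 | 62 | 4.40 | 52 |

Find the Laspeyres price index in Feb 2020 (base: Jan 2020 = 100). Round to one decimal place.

117.8

Laspeyres price index uses base-period quantities as weights.
ΣP(Feb 2020)·Q(Jan 2020) = 22.34×68 + 4.40×62 = 1519.12 + 272.8 = 1791.92
ΣP(Jan 2020)·Q(Jan 2020) = 16.67×68 + 6.26×62 = 1133.56 + 388.12 = 1521.68
Index = 1791.92 / 1521.68 × 100 = 117.7593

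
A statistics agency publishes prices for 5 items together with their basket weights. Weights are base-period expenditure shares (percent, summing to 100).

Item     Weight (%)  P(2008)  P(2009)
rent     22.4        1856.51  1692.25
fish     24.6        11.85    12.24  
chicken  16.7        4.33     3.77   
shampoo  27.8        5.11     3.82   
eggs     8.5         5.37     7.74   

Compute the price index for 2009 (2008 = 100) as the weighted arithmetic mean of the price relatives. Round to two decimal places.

93.40

rent: 22.4 × (1692.25/1856.51) = 22.4 × 0.911522 = 20.4181
fish: 24.6 × (12.24/11.85) = 24.6 × 1.032911 = 25.4096
chicken: 16.7 × (3.77/4.33) = 16.7 × 0.870670 = 14.5402
shampoo: 27.8 × (3.82/5.11) = 27.8 × 0.747554 = 20.7820
eggs: 8.5 × (7.74/5.37) = 8.5 × 1.441341 = 12.2514
Index = Σ wᵢ·(p₁ᵢ/p₀ᵢ) = 20.4181 + 25.4096 + 14.5402 + 20.7820 + 12.2514 = 93.4013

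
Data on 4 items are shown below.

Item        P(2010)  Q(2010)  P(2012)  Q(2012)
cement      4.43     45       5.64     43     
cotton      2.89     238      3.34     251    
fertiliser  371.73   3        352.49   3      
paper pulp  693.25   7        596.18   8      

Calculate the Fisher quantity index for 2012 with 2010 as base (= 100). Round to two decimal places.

110.27

Laspeyres component (base-period weights):
ΣP(2010)Q(2012) = 4.43×43 + 2.89×251 + 371.73×3 + 693.25×8 = 190.49 + 725.39 + 1115.19 + 5546 = 7577.07
ΣP(2010)Q(2010) = 4.43×45 + 2.89×238 + 371.73×3 + 693.25×7 = 199.35 + 687.82 + 1115.19 + 4852.75 = 6855.11
L = 7577.07 / 6855.11 × 100 = 110.5317
Paasche component (current-period weights):
ΣP(2012)Q(2012) = 5.64×43 + 3.34×251 + 352.49×3 + 596.18×8 = 242.52 + 838.34 + 1057.47 + 4769.44 = 6907.77
ΣP(2012)Q(2010) = 5.64×45 + 3.34×238 + 352.49×3 + 596.18×7 = 253.8 + 794.92 + 1057.47 + 4173.26 = 6279.45
P = 6907.77 / 6279.45 × 100 = 110.0060
Fisher = √(L × P) = √(110.5317 × 110.0060) = 110.2685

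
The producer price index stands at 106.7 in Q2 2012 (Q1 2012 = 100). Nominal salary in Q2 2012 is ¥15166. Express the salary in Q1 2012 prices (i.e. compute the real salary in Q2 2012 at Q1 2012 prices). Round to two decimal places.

Real = Nominal ÷ (Index/100) = 15166 ÷ (106.7/100)
     = 15166 ÷ 1.067 = 14213.6832

14213.68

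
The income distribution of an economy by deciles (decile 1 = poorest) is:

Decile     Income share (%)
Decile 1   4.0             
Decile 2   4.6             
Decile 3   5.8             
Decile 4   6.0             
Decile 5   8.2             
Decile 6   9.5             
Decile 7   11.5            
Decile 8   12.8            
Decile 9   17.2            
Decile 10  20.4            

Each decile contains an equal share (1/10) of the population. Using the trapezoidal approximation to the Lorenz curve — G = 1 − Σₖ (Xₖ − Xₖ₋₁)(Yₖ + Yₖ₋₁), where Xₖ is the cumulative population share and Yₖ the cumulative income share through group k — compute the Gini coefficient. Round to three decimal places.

0.289

Cumulative income shares Yₖ: 0.0400, 0.0860, 0.1440, 0.2040, 0.2860, 0.3810, 0.4960, 0.6240, 0.7960, 1.0000
Σ (Xₖ−Xₖ₋₁)(Yₖ+Yₖ₋₁) = (1/10)(0.0400+0.0000) + (1/10)(0.0860+0.0400) + (1/10)(0.1440+0.0860) + (1/10)(0.2040+0.1440) + (1/10)(0.2860+0.2040) + (1/10)(0.3810+0.2860) + (1/10)(0.4960+0.3810) + (1/10)(0.6240+0.4960) + (1/10)(0.7960+0.6240) + (1/10)(1.0000+0.7960)
  = 0.0040 + 0.0126 + 0.0230 + 0.0348 + 0.0490 + 0.0667 + 0.0877 + 0.1120 + 0.1420 + 0.1796 = 0.7114
G = 1 − 0.7114 = 0.2886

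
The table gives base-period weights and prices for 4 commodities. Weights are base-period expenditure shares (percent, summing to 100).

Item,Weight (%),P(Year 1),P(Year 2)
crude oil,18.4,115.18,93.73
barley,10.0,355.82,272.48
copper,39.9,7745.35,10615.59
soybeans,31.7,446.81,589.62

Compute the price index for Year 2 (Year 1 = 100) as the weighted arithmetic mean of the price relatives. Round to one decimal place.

119.1

crude oil: 18.4 × (93.73/115.18) = 18.4 × 0.813770 = 14.9734
barley: 10.0 × (272.48/355.82) = 10.0 × 0.765780 = 7.6578
copper: 39.9 × (10615.59/7745.35) = 39.9 × 1.370576 = 54.6860
soybeans: 31.7 × (589.62/446.81) = 31.7 × 1.319621 = 41.8320
Index = Σ wᵢ·(p₁ᵢ/p₀ᵢ) = 14.9734 + 7.6578 + 54.6860 + 41.8320 = 119.1491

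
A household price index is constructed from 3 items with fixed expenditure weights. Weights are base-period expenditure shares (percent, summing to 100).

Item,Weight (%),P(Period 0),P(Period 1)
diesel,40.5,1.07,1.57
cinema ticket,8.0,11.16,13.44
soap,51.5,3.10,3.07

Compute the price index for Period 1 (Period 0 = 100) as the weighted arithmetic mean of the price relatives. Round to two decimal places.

120.06

diesel: 40.5 × (1.57/1.07) = 40.5 × 1.467290 = 59.4252
cinema ticket: 8.0 × (13.44/11.16) = 8.0 × 1.204301 = 9.6344
soap: 51.5 × (3.07/3.10) = 51.5 × 0.990323 = 51.0016
Index = Σ wᵢ·(p₁ᵢ/p₀ᵢ) = 59.4252 + 9.6344 + 51.0016 = 120.0613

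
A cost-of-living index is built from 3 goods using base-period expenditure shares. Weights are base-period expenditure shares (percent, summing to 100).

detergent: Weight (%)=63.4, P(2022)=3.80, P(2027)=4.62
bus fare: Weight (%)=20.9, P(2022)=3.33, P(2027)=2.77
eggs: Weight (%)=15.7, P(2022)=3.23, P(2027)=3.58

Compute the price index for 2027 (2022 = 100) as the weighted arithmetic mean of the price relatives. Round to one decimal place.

detergent: 63.4 × (4.62/3.80) = 63.4 × 1.215789 = 77.0811
bus fare: 20.9 × (2.77/3.33) = 20.9 × 0.831832 = 17.3853
eggs: 15.7 × (3.58/3.23) = 15.7 × 1.108359 = 17.4012
Index = Σ wᵢ·(p₁ᵢ/p₀ᵢ) = 77.0811 + 17.3853 + 17.4012 = 111.8676

111.9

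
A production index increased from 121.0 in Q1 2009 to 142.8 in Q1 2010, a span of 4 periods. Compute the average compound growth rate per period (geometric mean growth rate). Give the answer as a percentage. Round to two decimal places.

4.23%

Growth factor = (142.8/121.0)^(1/4) = (1.180165)^(1/4) = 1.042283
Growth rate = 1.042283 − 1 = 0.042283 = 4.2283%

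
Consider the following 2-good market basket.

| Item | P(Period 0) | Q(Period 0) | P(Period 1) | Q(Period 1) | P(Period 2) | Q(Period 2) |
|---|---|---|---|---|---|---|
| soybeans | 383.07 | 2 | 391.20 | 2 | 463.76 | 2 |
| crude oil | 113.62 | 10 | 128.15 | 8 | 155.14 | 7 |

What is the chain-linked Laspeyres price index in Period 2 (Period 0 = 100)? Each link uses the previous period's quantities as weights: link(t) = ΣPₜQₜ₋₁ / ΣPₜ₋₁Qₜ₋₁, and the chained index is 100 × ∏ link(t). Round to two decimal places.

130.16

Link Period 0→Period 1:
ΣP(Period 1)Q(Period 0) = 391.20×2 + 128.15×10 = 782.4 + 1281.5 = 2063.9
ΣP(Period 0)Q(Period 0) = 383.07×2 + 113.62×10 = 766.14 + 1136.2 = 1902.34
link = 2063.9/1902.34 = 1.084927
Link Period 1→Period 2:
ΣP(Period 2)Q(Period 1) = 463.76×2 + 155.14×8 = 927.52 + 1241.12 = 2168.64
ΣP(Period 1)Q(Period 1) = 391.20×2 + 128.15×8 = 782.4 + 1025.2 = 1807.6
link = 2168.64/1807.6 = 1.199734
Chained index = 100 × 1.084927 × 1.199734 = 130.1624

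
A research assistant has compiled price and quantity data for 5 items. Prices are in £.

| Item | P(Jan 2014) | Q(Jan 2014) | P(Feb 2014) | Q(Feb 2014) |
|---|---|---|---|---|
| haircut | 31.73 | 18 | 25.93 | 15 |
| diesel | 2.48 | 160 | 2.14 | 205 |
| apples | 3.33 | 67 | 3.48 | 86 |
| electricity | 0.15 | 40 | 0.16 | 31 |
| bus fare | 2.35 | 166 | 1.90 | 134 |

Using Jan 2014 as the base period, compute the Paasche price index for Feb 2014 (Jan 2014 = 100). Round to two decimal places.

Paasche price index uses current-period quantities as weights.
ΣP(Feb 2014)·Q(Feb 2014) = 25.93×15 + 2.14×205 + 3.48×86 + 0.16×31 + 1.90×134 = 388.95 + 438.7 + 299.28 + 4.96 + 254.6 = 1386.49
ΣP(Jan 2014)·Q(Feb 2014) = 31.73×15 + 2.48×205 + 3.33×86 + 0.15×31 + 2.35×134 = 475.95 + 508.4 + 286.38 + 4.65 + 314.9 = 1590.28
Index = 1386.49 / 1590.28 × 100 = 87.1853

87.19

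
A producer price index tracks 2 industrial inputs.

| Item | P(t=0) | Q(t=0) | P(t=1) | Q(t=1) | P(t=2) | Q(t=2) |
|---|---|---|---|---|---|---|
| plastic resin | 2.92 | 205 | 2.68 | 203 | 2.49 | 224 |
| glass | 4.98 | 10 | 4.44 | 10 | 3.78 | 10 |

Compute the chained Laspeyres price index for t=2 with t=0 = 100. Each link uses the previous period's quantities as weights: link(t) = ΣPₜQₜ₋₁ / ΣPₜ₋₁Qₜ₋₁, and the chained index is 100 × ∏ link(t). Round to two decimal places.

Link t=0→t=1:
ΣP(t=1)Q(t=0) = 2.68×205 + 4.44×10 = 549.4 + 44.4 = 593.8
ΣP(t=0)Q(t=0) = 2.92×205 + 4.98×10 = 598.6 + 49.8 = 648.4
link = 593.8/648.4 = 0.915793
Link t=1→t=2:
ΣP(t=2)Q(t=1) = 2.49×203 + 3.78×10 = 505.47 + 37.8 = 543.27
ΣP(t=1)Q(t=1) = 2.68×203 + 4.44×10 = 544.04 + 44.4 = 588.44
link = 543.27/588.44 = 0.923238
Chained index = 100 × 0.915793 × 0.923238 = 84.5494

84.55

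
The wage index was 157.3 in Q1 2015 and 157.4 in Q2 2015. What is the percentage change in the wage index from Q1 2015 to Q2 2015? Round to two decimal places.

Change = (157.4 − 157.3) / 157.3 × 100
       = 0.1 / 157.3 × 100 = 0.0636%

0.06%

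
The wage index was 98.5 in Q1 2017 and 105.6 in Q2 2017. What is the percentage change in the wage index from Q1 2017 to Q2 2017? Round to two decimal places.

Change = (105.6 − 98.5) / 98.5 × 100
       = 7.1 / 98.5 × 100 = 7.2081%

7.21%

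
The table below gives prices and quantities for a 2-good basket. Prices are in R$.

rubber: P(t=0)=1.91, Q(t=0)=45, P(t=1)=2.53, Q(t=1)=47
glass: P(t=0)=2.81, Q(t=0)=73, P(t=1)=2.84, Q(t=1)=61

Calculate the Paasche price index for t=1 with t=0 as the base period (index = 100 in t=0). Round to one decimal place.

Paasche price index uses current-period quantities as weights.
ΣP(t=1)·Q(t=1) = 2.53×47 + 2.84×61 = 118.91 + 173.24 = 292.15
ΣP(t=0)·Q(t=1) = 1.91×47 + 2.81×61 = 89.77 + 171.41 = 261.18
Index = 292.15 / 261.18 × 100 = 111.8577

111.9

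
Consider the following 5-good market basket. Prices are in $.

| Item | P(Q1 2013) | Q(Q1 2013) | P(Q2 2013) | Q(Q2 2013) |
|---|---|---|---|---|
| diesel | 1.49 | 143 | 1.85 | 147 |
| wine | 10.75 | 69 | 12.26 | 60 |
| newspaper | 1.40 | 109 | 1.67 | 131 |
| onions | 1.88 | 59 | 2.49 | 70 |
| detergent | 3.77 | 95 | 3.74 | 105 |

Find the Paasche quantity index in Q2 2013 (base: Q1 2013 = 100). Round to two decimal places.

99.92

Paasche quantity index uses current-period prices as weights.
ΣP(Q2 2013)·Q(Q2 2013) = 1.85×147 + 12.26×60 + 1.67×131 + 2.49×70 + 3.74×105 = 271.95 + 735.6 + 218.77 + 174.3 + 392.7 = 1793.32
ΣP(Q2 2013)·Q(Q1 2013) = 1.85×143 + 12.26×69 + 1.67×109 + 2.49×59 + 3.74×95 = 264.55 + 845.94 + 182.03 + 146.91 + 355.3 = 1794.73
Index = 1793.32 / 1794.73 × 100 = 99.9214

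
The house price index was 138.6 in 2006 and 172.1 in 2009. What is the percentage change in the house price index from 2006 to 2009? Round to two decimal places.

24.17%

Change = (172.1 − 138.6) / 138.6 × 100
       = 33.5 / 138.6 × 100 = 24.1703%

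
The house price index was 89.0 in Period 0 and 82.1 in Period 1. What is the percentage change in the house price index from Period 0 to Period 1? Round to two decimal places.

Change = (82.1 − 89.0) / 89.0 × 100
       = -6.9 / 89.0 × 100 = -7.7528%

-7.75%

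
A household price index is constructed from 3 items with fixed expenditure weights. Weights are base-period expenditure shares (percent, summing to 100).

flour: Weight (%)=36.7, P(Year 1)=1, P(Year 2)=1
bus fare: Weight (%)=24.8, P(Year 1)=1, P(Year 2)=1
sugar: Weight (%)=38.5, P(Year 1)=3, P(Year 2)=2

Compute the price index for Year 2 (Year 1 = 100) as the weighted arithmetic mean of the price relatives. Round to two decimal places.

flour: 36.7 × (1/1) = 36.7 × 1.000000 = 36.7000
bus fare: 24.8 × (1/1) = 24.8 × 1.000000 = 24.8000
sugar: 38.5 × (2/3) = 38.5 × 0.666667 = 25.6667
Index = Σ wᵢ·(p₁ᵢ/p₀ᵢ) = 36.7000 + 24.8000 + 25.6667 = 87.1667

87.17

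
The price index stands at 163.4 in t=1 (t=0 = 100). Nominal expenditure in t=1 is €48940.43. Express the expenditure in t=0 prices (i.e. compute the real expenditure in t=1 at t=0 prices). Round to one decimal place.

Real = Nominal ÷ (Index/100) = 48940.43 ÷ (163.4/100)
     = 48940.43 ÷ 1.634 = 29951.3035

29951.3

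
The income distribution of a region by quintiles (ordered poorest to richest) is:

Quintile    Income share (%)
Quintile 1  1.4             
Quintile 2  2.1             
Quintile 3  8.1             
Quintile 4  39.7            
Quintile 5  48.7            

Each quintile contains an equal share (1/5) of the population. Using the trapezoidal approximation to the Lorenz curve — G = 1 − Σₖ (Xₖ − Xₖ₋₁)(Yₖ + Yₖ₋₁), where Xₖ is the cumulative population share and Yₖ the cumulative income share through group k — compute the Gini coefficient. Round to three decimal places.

0.529

Cumulative income shares Yₖ: 0.0140, 0.0350, 0.1160, 0.5130, 1.0000
Σ (Xₖ−Xₖ₋₁)(Yₖ+Yₖ₋₁) = (1/5)(0.0140+0.0000) + (1/5)(0.0350+0.0140) + (1/5)(0.1160+0.0350) + (1/5)(0.5130+0.1160) + (1/5)(1.0000+0.5130)
  = 0.0028 + 0.0098 + 0.0302 + 0.1258 + 0.3026 = 0.4712
G = 1 − 0.4712 = 0.5288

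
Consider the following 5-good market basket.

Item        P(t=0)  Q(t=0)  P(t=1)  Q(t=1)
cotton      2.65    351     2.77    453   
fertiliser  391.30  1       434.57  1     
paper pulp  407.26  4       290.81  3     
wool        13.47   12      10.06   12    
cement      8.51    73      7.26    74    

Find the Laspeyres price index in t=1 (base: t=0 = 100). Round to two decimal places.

Laspeyres price index uses base-period quantities as weights.
ΣP(t=1)·Q(t=0) = 2.77×351 + 434.57×1 + 290.81×4 + 10.06×12 + 7.26×73 = 972.27 + 434.57 + 1163.24 + 120.72 + 529.98 = 3220.78
ΣP(t=0)·Q(t=0) = 2.65×351 + 391.30×1 + 407.26×4 + 13.47×12 + 8.51×73 = 930.15 + 391.3 + 1629.04 + 161.64 + 621.23 = 3733.36
Index = 3220.78 / 3733.36 × 100 = 86.2703

86.27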